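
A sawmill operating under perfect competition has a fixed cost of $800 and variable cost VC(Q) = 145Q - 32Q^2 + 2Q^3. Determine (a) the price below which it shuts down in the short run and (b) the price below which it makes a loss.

Shutdown price = min AVC. AVC = 145 - 32Q + 2Q^2, with vertex at Q = 8 and minimum $17.
ATC = 800/Q + 145 - 32Q + 2Q^2. Setting dATC/dQ = −800/Q^2 − 32 + 4Q = 0 gives Q = 10 (since 4·10^3 − 32·10^2 = 800).
min ATC = 800/10 + 145 − 32·10 + 2·10^2 = $105. That is the break-even price.
For $17 ≤ P < $105 the firm produces at a loss; below $17 it shuts down.

Shutdown price = $17; break-even price = $105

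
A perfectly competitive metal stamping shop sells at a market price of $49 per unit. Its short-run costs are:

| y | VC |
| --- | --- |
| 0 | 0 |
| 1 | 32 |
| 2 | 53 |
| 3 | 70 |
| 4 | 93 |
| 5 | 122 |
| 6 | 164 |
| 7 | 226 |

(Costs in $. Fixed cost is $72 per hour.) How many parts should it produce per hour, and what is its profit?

y = 6; profit = $58

Tabulate TR − TC: y=0: -72; y=1: -55; y=2: -27; y=3: 5; y=4: 31; y=5: 51; y=6: 58; y=7: 45.
Profit is maximized at y = 6. AVC there is 164/6 = $27.33 ≤ P, so producing beats shutting down (which would give -$72).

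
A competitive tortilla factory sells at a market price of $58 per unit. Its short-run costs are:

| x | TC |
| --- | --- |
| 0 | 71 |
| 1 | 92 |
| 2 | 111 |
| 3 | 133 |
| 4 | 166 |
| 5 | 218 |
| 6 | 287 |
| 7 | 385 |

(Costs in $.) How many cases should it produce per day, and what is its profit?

Tabulate TR − TC: x=0: -71; x=1: -34; x=2: 5; x=3: 41; x=4: 66; x=5: 72; x=6: 61; x=7: 21.
Profit is maximized at x = 5. AVC there is 147/5 = $29.40 ≤ P, so producing beats shutting down (which would give -$71).

x = 5; profit = $72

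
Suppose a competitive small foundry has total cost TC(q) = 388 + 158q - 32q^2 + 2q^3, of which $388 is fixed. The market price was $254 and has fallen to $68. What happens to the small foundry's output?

Output falls from 12 to 9

AVC = 158 - 32q + 2q^2, minimized at q = 8 where min AVC = $30. MC = 158 - 64q + 6q^2.
With P = $254 above the shutdown price, P = MC gives q = 12.
At P = $68 ≥ min AVC, set P = MC: q = 9. The firm stays open but cuts output.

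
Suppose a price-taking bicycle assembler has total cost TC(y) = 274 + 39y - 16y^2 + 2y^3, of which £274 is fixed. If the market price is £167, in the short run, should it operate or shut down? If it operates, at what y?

Produce at y = 8

Variable cost is VC = 39y - 16y^2 + 2y^3, so AVC = VC/y = 39 - 16y + 2y^2 and MC = dTC/dy = 39 - 32y + 6y^2.
AVC is minimized where dAVC/dy = -16 + 4y = 0, at y = 4; min AVC = 39 - 16·4 + 2·4^2 = £7.
P = £167 exceeds min AVC = £7, so the firm stays open.
P = MC gives -128 - 32y + 6y^2 = 0, with roots -8/3 and 8. Take the larger (rising MC): y* = 8.
Check: AVC at y = 8 is £39 ≤ P, so revenue covers variable cost.
Profit = P·y − TC = 167·8 − 586 = £750.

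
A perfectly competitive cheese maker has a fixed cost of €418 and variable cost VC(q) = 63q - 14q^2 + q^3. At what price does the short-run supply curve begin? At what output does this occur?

The firm shuts down when price falls below the minimum of average variable cost. AVC = VC/q = 63 - 14q + q^2.
dAVC/dq = -14 + 2q = 0 gives q = 7. min AVC = 63 - 14·7 + 7^2 = 14.
For P < €14 the firm produces nothing.

€14 per unit, at q = 7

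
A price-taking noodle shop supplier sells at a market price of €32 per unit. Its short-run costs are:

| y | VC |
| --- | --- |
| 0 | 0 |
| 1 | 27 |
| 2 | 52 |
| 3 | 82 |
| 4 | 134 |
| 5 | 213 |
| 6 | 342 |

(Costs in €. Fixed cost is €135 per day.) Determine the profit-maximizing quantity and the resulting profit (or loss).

Compute π = P·y − TC at each output: y=0: -135; y=1: -130; y=2: -123; y=3: -121; y=4: -141; y=5: -188; y=6: -285.
Profit is maximized at y = 3. AVC there is 82/3 = €27.33 ≤ P, so producing beats shutting down (which would give -€135).

y = 3; profit = -€121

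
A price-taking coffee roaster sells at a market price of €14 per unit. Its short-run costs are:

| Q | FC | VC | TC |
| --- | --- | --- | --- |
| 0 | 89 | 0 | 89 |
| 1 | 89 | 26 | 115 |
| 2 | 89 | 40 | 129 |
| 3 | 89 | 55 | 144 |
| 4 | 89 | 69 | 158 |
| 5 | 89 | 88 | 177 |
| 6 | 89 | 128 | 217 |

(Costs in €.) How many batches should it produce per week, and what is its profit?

Q = 0 (shut down); profit = -€89

Compute π = P·Q − TC at each output: Q=0: -89; Q=1: -101; Q=2: -101; Q=3: -102; Q=4: -102; Q=5: -107; Q=6: -133.
Profit is highest at Q = 0. Equivalently, the lowest AVC in the table is 69/4 ≈ €17.25 at Q = 4, and P = €14 falls below it — price never covers variable cost, so the firm shuts down and loses only its fixed cost.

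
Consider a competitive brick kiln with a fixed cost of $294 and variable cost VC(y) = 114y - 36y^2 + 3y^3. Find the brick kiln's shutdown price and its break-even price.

Shutdown price = $6; break-even price = $51

Shutdown price = min AVC. AVC = 114 - 36y + 3y^2, with vertex at y = 6 and minimum $6.
ATC = 294/y + 114 - 36y + 3y^2. Setting dATC/dy = −294/y^2 − 36 + 6y = 0 gives y = 7 (since 6·7^3 − 36·7^2 = 294).
min ATC = 294/7 + 114 − 36·7 + 3·7^2 = $51. That is the break-even price.
For $6 ≤ P < $51 the firm produces at a loss; below $6 it shuts down.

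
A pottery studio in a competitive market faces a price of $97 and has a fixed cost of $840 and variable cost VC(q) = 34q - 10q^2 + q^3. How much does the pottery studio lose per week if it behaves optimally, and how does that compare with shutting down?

Profit = -$192 at q = 9

AVC = 34 - 10q + q^2 has its minimum $9 at q = 5; price $97 clears that bar, so the firm operates.
MC = 34 - 20q + 3q^2. Setting P = MC and taking the root on the rising branch gives q* = 9.
TR = 97·9 = 873. TC = 840 + 225 = 1065. Profit = 873 − 1065 = -$192.
Shutting down would mean losing the fixed cost of $840, so operating at a loss of $192 is better by $648.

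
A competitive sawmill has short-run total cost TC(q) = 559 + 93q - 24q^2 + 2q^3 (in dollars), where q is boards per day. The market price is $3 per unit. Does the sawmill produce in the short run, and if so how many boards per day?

Shut down

From TC, MC = TC'(q) = 93 - 48q + 6q^2 and AVC = VC/q = 93 - 24q + 2q^2.
AVC is minimized where dAVC/dq = -24 + 4q = 0, at q = 6; min AVC = 93 - 24·6 + 2·6^2 = $21.
P = $3 lies below min AVC = $21; no output level covers variable cost.
The firm minimizes its loss by shutting down and losing only its fixed cost of $559.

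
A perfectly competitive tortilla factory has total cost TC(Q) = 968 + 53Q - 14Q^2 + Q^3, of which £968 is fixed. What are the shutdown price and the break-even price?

AVC = 53 - 14Q + Q^2; minimized at Q = 7, giving min AVC = £4. That is the shutdown price.
ATC = 968/Q + 53 - 14Q + Q^2. Setting dATC/dQ = −968/Q^2 − 14 + 2Q = 0 gives Q = 11 (since 2·11^3 − 14·11^2 = 968).
min ATC = 968/11 + 53 − 14·11 + 11^2 = £108. That is the break-even price.
For £4 ≤ P < £108 the firm produces at a loss; below £4 it shuts down.

Shutdown price = £4; break-even price = £108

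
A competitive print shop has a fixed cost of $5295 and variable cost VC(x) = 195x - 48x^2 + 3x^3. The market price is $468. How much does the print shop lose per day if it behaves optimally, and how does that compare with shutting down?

AVC = 195 - 48x + 3x^2 has its minimum $3 at x = 8; price $468 clears that bar, so the firm operates.
With MC = 195 - 96x + 9x^2, P = MC on the upward-sloping part at x* = 13.
TR = 468·13 = 6084. TC = 5295 + 1014 = 6309. Profit = 6084 − 6309 = -$225.
That loss of $225 beats the $5295 the firm would lose by shutting down; producing recovers $5070 of fixed cost.

Profit = -$225 at x = 13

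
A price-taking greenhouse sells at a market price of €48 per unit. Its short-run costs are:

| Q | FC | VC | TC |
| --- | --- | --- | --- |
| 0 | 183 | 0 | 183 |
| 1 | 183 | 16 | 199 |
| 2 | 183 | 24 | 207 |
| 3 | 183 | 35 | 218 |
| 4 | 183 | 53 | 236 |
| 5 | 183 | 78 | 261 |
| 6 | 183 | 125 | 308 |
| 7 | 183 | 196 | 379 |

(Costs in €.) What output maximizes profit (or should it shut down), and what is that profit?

Q = 6; profit = -€20

Compute π = P·Q − TC at each output: Q=0: -183; Q=1: -151; Q=2: -111; Q=3: -74; Q=4: -44; Q=5: -21; Q=6: -20; Q=7: -43.
Profit is maximized at Q = 6. AVC there is 125/6 = €20.83 ≤ P, so producing beats shutting down (which would give -€183).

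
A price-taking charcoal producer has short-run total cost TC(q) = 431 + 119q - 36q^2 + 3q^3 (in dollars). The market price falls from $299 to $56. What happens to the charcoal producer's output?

AVC = 119 - 36q + 3q^2, minimized at q = 6 where min AVC = $11. MC = 119 - 72q + 9q^2.
With P = $299 above the shutdown price, P = MC gives q = 10.
At P = $56 ≥ min AVC, set P = MC: q = 7. The firm stays open but cuts output.

Output falls from 10 to 7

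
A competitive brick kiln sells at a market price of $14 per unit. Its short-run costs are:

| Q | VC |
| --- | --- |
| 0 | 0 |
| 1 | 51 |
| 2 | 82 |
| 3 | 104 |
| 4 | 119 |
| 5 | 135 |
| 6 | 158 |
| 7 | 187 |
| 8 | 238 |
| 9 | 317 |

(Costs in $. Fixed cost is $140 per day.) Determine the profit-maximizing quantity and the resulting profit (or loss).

Q = 0 (shut down); profit = -$140

Compute π = P·Q − TC at each output: Q=0: -140; Q=1: -177; Q=2: -194; Q=3: -202; Q=4: -203; Q=5: -205; Q=6: -214; Q=7: -229; Q=8: -266; Q=9: -331.
Profit is highest at Q = 0. Equivalently, the lowest AVC in the table is 158/6 ≈ $26.33 at Q = 6, and P = $14 falls below it — price never covers variable cost, so the firm shuts down and loses only its fixed cost.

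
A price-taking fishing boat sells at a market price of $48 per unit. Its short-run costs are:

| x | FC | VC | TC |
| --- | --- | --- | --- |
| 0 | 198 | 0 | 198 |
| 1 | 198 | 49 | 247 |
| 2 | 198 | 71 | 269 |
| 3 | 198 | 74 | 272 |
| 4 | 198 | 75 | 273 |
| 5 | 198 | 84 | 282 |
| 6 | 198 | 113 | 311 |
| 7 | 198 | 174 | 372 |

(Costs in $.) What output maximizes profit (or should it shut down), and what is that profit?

Compute π = P·x − TC at each output: x=0: -198; x=1: -199; x=2: -173; x=3: -128; x=4: -81; x=5: -42; x=6: -23; x=7: -36.
Profit is maximized at x = 6. AVC there is 113/6 = $18.83 ≤ P, so producing beats shutting down (which would give -$198).

x = 6; profit = -$23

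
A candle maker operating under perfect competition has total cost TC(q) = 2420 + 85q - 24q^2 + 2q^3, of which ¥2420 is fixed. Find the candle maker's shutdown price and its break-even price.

AVC = 85 - 24q + 2q^2; minimized at q = 6, giving min AVC = ¥13. That is the shutdown price.
ATC = 2420/q + 85 - 24q + 2q^2. Setting dATC/dq = −2420/q^2 − 24 + 4q = 0 gives q = 11 (since 4·11^3 − 24·11^2 = 2420).
min ATC = 2420/11 + 85 − 24·11 + 2·11^2 = ¥283. That is the break-even price.
For ¥13 ≤ P < ¥283 the firm produces at a loss; below ¥13 it shuts down.

Shutdown price = ¥13; break-even price = ¥283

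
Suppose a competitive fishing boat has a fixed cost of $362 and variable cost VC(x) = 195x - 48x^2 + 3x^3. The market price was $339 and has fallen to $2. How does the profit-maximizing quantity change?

Output falls from 12 to 0 (the firm shuts down)

AVC = 195 - 48x + 3x^2, minimized at x = 8 where min AVC = $3. MC = 195 - 96x + 9x^2.
With P = $339 above the shutdown price, P = MC gives x = 12.
At P = $2 < min AVC = $3, price no longer covers variable cost at any output, so the firm shuts down: x = 0.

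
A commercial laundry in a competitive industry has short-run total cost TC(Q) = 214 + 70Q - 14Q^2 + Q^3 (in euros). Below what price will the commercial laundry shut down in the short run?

The firm shuts down when price falls below the minimum of average variable cost. AVC = VC/Q = 70 - 14Q + Q^2.
At the minimum of AVC, MC = AVC. MC = 70 - 28Q + 3Q^2; setting MC = AVC gives 2Q^2 - 14Q = 0, so Q = 7. min AVC = 21.
So the shutdown price is €21.

€21 per unit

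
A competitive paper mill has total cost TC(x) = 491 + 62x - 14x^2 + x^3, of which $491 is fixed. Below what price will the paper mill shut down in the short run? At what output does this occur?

The firm shuts down when price falls below the minimum of average variable cost. AVC = VC/x = 62 - 14x + x^2.
dAVC/dx = -14 + 2x = 0 gives x = 7. min AVC = 62 - 14·7 + 7^2 = 13.
For P < $13 the firm produces nothing.

$13 per unit, at x = 7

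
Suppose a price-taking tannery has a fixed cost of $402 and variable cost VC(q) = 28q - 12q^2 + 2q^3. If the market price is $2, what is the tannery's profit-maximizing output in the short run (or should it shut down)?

From TC, MC = TC'(q) = 28 - 24q + 6q^2 and AVC = VC/q = 28 - 12q + 2q^2.
The AVC parabola has its vertex at q = 12/4 = 3, where AVC = 28 - 12·3 + 2·3^2 = $10.
Since P = $2 < min AVC = $10, price fails to cover variable cost at any output.
The firm minimizes its loss by shutting down and losing only its fixed cost of $402.

Shut down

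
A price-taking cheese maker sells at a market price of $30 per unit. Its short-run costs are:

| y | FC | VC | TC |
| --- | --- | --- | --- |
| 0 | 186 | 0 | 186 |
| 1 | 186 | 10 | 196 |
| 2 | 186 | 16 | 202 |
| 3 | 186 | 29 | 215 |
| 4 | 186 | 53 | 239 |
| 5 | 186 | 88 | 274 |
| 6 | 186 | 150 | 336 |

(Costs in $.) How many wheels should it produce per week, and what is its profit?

y = 4; profit = -$119

Profit at each row (π = 30y − TC): y=0: -186; y=1: -166; y=2: -142; y=3: -125; y=4: -119; y=5: -124; y=6: -156.
Profit is maximized at y = 4. AVC there is 53/4 = $13.25 ≤ P, so producing beats shutting down (which would give -$186).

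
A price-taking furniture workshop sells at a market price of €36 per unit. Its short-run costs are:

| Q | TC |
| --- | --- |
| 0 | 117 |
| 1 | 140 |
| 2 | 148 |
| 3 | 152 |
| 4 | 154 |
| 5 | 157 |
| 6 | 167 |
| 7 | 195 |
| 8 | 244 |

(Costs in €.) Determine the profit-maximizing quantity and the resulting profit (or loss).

Q = 7; profit = €57

Profit at each row (π = 36Q − TC): Q=0: -117; Q=1: -104; Q=2: -76; Q=3: -44; Q=4: -10; Q=5: 23; Q=6: 49; Q=7: 57; Q=8: 44.
Profit is maximized at Q = 7. AVC there is 78/7 = €11.14 ≤ P, so producing beats shutting down (which would give -€117).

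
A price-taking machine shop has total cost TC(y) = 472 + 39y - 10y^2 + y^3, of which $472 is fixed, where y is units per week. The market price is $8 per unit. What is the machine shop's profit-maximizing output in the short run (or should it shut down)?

Shut down

Strip out fixed cost: VC = 39y - 10y^2 + y^3. Then AVC = 39 - 10y + y^2 and MC = 39 - 20y + 3y^2.
AVC is minimized where dAVC/dy = -10 + 2y = 0, at y = 5; min AVC = 39 - 10·5 + 5^2 = $14.
Since P = $8 < min AVC = $14, price fails to cover variable cost at any output.
The firm minimizes its loss by shutting down and losing only its fixed cost of $472.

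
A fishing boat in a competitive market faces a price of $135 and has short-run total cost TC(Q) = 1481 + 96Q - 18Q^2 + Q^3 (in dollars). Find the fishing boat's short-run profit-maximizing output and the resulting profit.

AVC = 96 - 18Q + Q^2; min AVC = $15 at Q = 9. Since P = $135 ≥ min AVC, the firm produces.
MC = 96 - 36Q + 3Q^2. Setting P = MC and taking the root on the rising branch gives Q* = 13.
TR = 135·13 = 1755. TC = 1481 + 403 = 1884. Profit = 1755 − 1884 = -$129.
That loss of $129 beats the $1481 the firm would lose by shutting down; producing recovers $1352 of fixed cost.

Profit = -$129 at Q = 13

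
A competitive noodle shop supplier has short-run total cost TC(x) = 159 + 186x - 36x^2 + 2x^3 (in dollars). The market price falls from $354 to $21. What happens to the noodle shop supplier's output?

Output falls from 14 to 0 (the firm shuts down)

AVC = 186 - 36x + 2x^2, minimized at x = 9 where min AVC = $24. MC = 186 - 72x + 6x^2.
With P = $354 above the shutdown price, P = MC gives x = 14.
At P = $21 < min AVC = $24, price no longer covers variable cost at any output, so the firm shuts down: x = 0.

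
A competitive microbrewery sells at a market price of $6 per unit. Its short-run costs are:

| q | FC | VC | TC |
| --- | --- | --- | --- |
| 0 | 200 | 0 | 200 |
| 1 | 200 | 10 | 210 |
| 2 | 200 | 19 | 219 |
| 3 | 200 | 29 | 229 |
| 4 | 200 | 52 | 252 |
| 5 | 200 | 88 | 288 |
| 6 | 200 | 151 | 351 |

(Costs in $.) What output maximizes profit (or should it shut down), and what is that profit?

Profit at each row (π = 6q − TC): q=0: -200; q=1: -204; q=2: -207; q=3: -211; q=4: -228; q=5: -258; q=6: -315.
Profit is highest at q = 0. Equivalently, the lowest AVC in the table is 19/2 ≈ $9.50 at q = 2, and P = $6 falls below it — price never covers variable cost, so the firm shuts down and loses only its fixed cost.

q = 0 (shut down); profit = -$200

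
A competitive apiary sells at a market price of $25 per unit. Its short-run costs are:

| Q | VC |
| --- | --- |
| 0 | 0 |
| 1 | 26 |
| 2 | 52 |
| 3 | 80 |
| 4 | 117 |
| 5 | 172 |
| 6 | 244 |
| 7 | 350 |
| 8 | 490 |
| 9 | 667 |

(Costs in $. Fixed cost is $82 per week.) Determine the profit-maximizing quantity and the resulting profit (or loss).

Profit at each row (π = 25Q − TC): Q=0: -82; Q=1: -83; Q=2: -84; Q=3: -87; Q=4: -99; Q=5: -129; Q=6: -176; Q=7: -257; Q=8: -372; Q=9: -524.
Profit is highest at Q = 0. Equivalently, the lowest AVC in the table is 26/1 ≈ $26 at Q = 1, and P = $25 falls below it — price never covers variable cost, so the firm shuts down and loses only its fixed cost.

Q = 0 (shut down); profit = -$82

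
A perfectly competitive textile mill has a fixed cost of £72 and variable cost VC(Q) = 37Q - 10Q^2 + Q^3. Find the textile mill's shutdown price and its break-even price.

Shutdown price = £12; break-even price = £25

Shutdown price = min AVC. AVC = 37 - 10Q + Q^2, with vertex at Q = 5 and minimum £12.
ATC = 72/Q + 37 - 10Q + Q^2. Setting dATC/dQ = −72/Q^2 − 10 + 2Q = 0 gives Q = 6 (since 2·6^3 − 10·6^2 = 72).
min ATC = 72/6 + 37 − 10·6 + 6^2 = £25. That is the break-even price.
Between these two prices the firm operates at a loss; above £25 it earns a profit.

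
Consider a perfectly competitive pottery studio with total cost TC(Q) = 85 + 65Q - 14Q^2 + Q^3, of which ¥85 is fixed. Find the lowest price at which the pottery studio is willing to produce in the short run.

¥16 per unit

The shutdown price is the minimum of AVC. VC = 65Q - 14Q^2 + Q^3, so AVC = 65 - 14Q + Q^2.
At the minimum of AVC, MC = AVC. MC = 65 - 28Q + 3Q^2; setting MC = AVC gives 2Q^2 - 14Q = 0, so Q = 7. min AVC = 16.
So the shutdown price is ¥16.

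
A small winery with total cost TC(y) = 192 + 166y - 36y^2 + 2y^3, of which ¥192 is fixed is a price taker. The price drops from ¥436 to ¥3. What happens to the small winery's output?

Output falls from 15 to 0 (the firm shuts down)

AVC = 166 - 36y + 2y^2, minimized at y = 9 where min AVC = ¥4. MC = 166 - 72y + 6y^2.
With P = ¥436 above the shutdown price, P = MC gives y = 15.
At P = ¥3 < min AVC = ¥4, price no longer covers variable cost at any output, so the firm shuts down: y = 0.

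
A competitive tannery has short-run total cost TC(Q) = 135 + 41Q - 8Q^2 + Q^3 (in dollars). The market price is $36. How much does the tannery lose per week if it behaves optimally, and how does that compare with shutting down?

Profit = -$85 at Q = 5

AVC = 41 - 8Q + Q^2 has its minimum $25 at Q = 4; price $36 clears that bar, so the firm operates.
MC = 41 - 16Q + 3Q^2. Setting P = MC and taking the root on the rising branch gives Q* = 5.
TR = 36·5 = 180. TC = 135 + 130 = 265. Profit = 180 − 265 = -$85.
That loss of $85 beats the $135 the firm would lose by shutting down; producing recovers $50 of fixed cost.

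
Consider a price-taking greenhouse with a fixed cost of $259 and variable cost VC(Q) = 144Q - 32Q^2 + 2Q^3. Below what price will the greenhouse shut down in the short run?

$16 per unit

The shutdown price is the minimum of AVC. VC = 144Q - 32Q^2 + 2Q^3, so AVC = 144 - 32Q + 2Q^2.
dAVC/dQ = -32 + 4Q = 0 gives Q = 8. min AVC = 144 - 32·8 + 2·8^2 = 16.
For P < $16 the firm produces nothing.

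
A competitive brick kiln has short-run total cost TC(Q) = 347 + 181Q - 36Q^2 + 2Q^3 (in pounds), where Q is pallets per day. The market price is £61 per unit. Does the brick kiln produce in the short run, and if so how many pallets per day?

Produce at Q = 10

Variable cost is VC = 181Q - 36Q^2 + 2Q^3, so AVC = VC/Q = 181 - 36Q + 2Q^2 and MC = dTC/dQ = 181 - 72Q + 6Q^2.
AVC is minimized where dAVC/dQ = -36 + 4Q = 0, at Q = 9; min AVC = 181 - 36·9 + 2·9^2 = £19.
Because £61 ≥ £19, revenue can cover variable cost; the firm operates.
Set P = MC: 61 = 181 - 72Q + 6Q^2 → 120 - 72Q + 6Q^2 = 0. The roots are Q = 2 and Q = 10; the profit-maximizing output is on the rising part of MC, so Q* = 10.
Check: AVC at Q = 10 is £21 ≤ P, so revenue covers variable cost.
Profit = P·Q − TC = 61·10 − 557 = £53.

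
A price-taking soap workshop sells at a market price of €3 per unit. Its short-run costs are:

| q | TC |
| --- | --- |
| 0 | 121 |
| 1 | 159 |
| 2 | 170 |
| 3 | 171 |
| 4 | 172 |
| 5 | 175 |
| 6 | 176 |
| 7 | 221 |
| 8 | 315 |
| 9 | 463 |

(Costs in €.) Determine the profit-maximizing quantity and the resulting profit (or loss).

Tabulate TR − TC: q=0: -121; q=1: -156; q=2: -164; q=3: -162; q=4: -160; q=5: -160; q=6: -158; q=7: -200; q=8: -291; q=9: -436.
Profit is highest at q = 0. Equivalently, the lowest AVC in the table is 55/6 ≈ €9.17 at q = 6, and P = €3 falls below it — price never covers variable cost, so the firm shuts down and loses only its fixed cost.

q = 0 (shut down); profit = -€121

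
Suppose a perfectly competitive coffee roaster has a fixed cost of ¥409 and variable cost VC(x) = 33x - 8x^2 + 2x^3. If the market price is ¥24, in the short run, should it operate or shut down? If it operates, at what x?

Variable cost is VC = 33x - 8x^2 + 2x^3, so AVC = VC/x = 33 - 8x + 2x^2 and MC = dTC/dx = 33 - 16x + 6x^2.
AVC hits its minimum where MC = AVC, at x = 2, giving min AVC = 33 - 8·2 + 2·2^2 = ¥25.
P = ¥24 lies below min AVC = ¥25; no output level covers variable cost.
The firm minimizes its loss by shutting down and losing only its fixed cost of ¥409.

Shut down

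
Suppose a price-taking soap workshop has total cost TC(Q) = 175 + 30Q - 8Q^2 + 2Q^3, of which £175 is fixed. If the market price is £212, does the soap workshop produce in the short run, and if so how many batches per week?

From TC, MC = TC'(Q) = 30 - 16Q + 6Q^2 and AVC = VC/Q = 30 - 8Q + 2Q^2.
AVC is minimized where dAVC/dQ = -8 + 4Q = 0, at Q = 2; min AVC = 30 - 8·2 + 2·2^2 = £22.
Because £212 ≥ £22, revenue can cover variable cost; the firm operates.
Solving P = MC: -182 - 16Q + 6Q^2 = 0 ⇒ Q = -13/3 or 7. On the upward-sloping branch, Q* = 7.
Check: AVC at Q = 7 is £72 ≤ P, so revenue covers variable cost.
Profit = P·Q − TC = 212·7 − 679 = £805.

Produce at Q = 7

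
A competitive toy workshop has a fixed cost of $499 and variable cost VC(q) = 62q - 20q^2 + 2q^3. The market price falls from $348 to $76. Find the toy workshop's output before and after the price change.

Output falls from 11 to 7

AVC = 62 - 20q + 2q^2, minimized at q = 5 where min AVC = $12. MC = 62 - 40q + 6q^2.
At P = $348 ≥ min AVC, set P = MC on the rising branch: q = 11.
At P = $76 ≥ min AVC, set P = MC: q = 7. The firm stays open but cuts output.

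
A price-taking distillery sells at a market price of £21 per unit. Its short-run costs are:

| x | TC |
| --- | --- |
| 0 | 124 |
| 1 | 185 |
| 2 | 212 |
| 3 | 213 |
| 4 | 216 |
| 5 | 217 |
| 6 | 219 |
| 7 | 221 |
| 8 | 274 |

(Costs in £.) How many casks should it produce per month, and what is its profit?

Profit at each row (π = 21x − TC): x=0: -124; x=1: -164; x=2: -170; x=3: -150; x=4: -132; x=5: -112; x=6: -93; x=7: -74; x=8: -106.
Profit is maximized at x = 7. AVC there is 97/7 = £13.86 ≤ P, so producing beats shutting down (which would give -£124).

x = 7; profit = -£74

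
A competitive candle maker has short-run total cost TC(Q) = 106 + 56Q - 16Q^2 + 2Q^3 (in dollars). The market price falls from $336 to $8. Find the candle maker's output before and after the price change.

MC = 56 - 32Q + 6Q^2; the shutdown threshold is min AVC = $24 (at Q = 4).
At P = $336 ≥ min AVC, set P = MC on the rising branch: Q = 10.
At P = $8 < min AVC = $24, price no longer covers variable cost at any output, so the firm shuts down: Q = 0.

Output falls from 10 to 0 (the firm shuts down)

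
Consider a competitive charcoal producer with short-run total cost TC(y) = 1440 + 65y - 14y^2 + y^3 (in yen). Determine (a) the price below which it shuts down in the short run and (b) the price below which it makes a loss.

Shutdown price = min AVC. AVC = 65 - 14y + y^2, with vertex at y = 7 and minimum ¥16.
ATC = 1440/y + 65 - 14y + y^2. Setting dATC/dy = −1440/y^2 − 14 + 2y = 0 gives y = 12 (since 2·12^3 − 14·12^2 = 1440).
min ATC = 1440/12 + 65 − 14·12 + 12^2 = ¥161. That is the break-even price.
Between these two prices the firm operates at a loss; above ¥161 it earns a profit.

Shutdown price = ¥16; break-even price = ¥161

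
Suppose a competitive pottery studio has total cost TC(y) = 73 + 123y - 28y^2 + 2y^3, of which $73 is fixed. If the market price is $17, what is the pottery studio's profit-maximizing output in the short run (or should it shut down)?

Strip out fixed cost: VC = 123y - 28y^2 + 2y^3. Then AVC = 123 - 28y + 2y^2 and MC = 123 - 56y + 6y^2.
The AVC parabola has its vertex at y = 28/4 = 7, where AVC = 123 - 28·7 + 2·7^2 = $25.
Since P = $17 < min AVC = $25, price fails to cover variable cost at any output.
Best response: produce nothing and absorb the $73 fixed cost.

Shut down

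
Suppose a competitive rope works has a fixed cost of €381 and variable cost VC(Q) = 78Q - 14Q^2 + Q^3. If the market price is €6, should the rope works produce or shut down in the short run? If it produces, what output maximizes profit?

Variable cost is VC = 78Q - 14Q^2 + Q^3, so AVC = VC/Q = 78 - 14Q + Q^2 and MC = dTC/dQ = 78 - 28Q + 3Q^2.
AVC hits its minimum where MC = AVC, at Q = 7, giving min AVC = 78 - 14·7 + 7^2 = €29.
Since P = €6 < min AVC = €29, price fails to cover variable cost at any output.
Shutting down limits the loss to fixed cost, €381.

Shut down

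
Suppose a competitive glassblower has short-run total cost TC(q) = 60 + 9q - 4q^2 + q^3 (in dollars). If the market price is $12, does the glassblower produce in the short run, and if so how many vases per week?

From TC, MC = TC'(q) = 9 - 8q + 3q^2 and AVC = VC/q = 9 - 4q + q^2.
The AVC parabola has its vertex at q = 4/2 = 2, where AVC = 9 - 4·2 + 2^2 = $5.
Because $12 ≥ $5, revenue can cover variable cost; the firm operates.
Set P = MC: 12 = 9 - 8q + 3q^2 → -3 - 8q + 3q^2 = 0. The roots are q = -1/3 and q = 3; the profit-maximizing output is on the rising part of MC, so q* = 3.
Check: AVC at q = 3 is $6 ≤ P, so revenue covers variable cost.
Profit = P·q − TC = 12·3 − 78 = -$42, a loss, but smaller than the $60 fixed cost the firm would lose by shutting down.

Produce at q = 3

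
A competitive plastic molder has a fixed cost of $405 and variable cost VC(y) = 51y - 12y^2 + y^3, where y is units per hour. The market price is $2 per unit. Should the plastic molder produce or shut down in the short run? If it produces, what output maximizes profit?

Shut down

Variable cost is VC = 51y - 12y^2 + y^3, so AVC = VC/y = 51 - 12y + y^2 and MC = dTC/dy = 51 - 24y + 3y^2.
The AVC parabola has its vertex at y = 12/2 = 6, where AVC = 51 - 12·6 + 6^2 = $15.
Since P = $2 < min AVC = $15, price fails to cover variable cost at any output.
The firm minimizes its loss by shutting down and losing only its fixed cost of $405.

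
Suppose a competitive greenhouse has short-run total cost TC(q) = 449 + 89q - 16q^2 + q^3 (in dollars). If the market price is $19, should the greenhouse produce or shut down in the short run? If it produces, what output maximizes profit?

Strip out fixed cost: VC = 89q - 16q^2 + q^3. Then AVC = 89 - 16q + q^2 and MC = 89 - 32q + 3q^2.
AVC is minimized where dAVC/dq = -16 + 2q = 0, at q = 8; min AVC = 89 - 16·8 + 8^2 = $25.
Since P = $19 < min AVC = $25, price fails to cover variable cost at any output.
Shutting down limits the loss to fixed cost, $449.

Shut down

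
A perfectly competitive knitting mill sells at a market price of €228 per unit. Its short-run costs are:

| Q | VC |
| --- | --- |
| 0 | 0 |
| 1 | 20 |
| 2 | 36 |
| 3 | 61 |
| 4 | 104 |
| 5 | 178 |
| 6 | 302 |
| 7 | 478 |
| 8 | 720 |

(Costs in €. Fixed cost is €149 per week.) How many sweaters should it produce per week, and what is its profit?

Compute π = P·Q − TC at each output: Q=0: -149; Q=1: 59; Q=2: 271; Q=3: 474; Q=4: 659; Q=5: 813; Q=6: 917; Q=7: 969; Q=8: 955.
Profit is maximized at Q = 7. AVC there is 478/7 = €68.29 ≤ P, so producing beats shutting down (which would give -€149).

Q = 7; profit = €969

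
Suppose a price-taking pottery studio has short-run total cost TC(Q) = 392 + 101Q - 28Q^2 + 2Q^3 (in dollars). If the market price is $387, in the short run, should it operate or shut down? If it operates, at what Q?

Variable cost is VC = 101Q - 28Q^2 + 2Q^3, so AVC = VC/Q = 101 - 28Q + 2Q^2 and MC = dTC/dQ = 101 - 56Q + 6Q^2.
The AVC parabola has its vertex at Q = 28/4 = 7, where AVC = 101 - 28·7 + 2·7^2 = $3.
P = $387 exceeds min AVC = $3, so the firm stays open.
P = MC gives -286 - 56Q + 6Q^2 = 0, with roots -11/3 and 13. Take the larger (rising MC): Q* = 13.
Check: AVC at Q = 13 is $75 ≤ P, so revenue covers variable cost.
Profit = P·Q − TC = 387·13 − 1367 = $3664.

Produce at Q = 13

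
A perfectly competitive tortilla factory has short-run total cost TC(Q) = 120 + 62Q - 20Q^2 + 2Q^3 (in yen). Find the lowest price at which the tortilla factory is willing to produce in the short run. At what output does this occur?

¥12 per unit, at Q = 5

The shutdown price is the minimum of AVC. VC = 62Q - 20Q^2 + 2Q^3, so AVC = 62 - 20Q + 2Q^2.
At the minimum of AVC, MC = AVC. MC = 62 - 40Q + 6Q^2; setting MC = AVC gives 4Q^2 - 20Q = 0, so Q = 5. min AVC = 12.
The firm shuts down for any P below ¥12.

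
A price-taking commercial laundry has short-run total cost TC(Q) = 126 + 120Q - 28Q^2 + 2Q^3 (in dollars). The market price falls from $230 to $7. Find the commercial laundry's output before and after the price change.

Output falls from 11 to 0 (the firm shuts down)

AVC = 120 - 28Q + 2Q^2, minimized at Q = 7 where min AVC = $22. MC = 120 - 56Q + 6Q^2.
With P = $230 above the shutdown price, P = MC gives Q = 11.
At P = $7 < min AVC = $22, price no longer covers variable cost at any output, so the firm shuts down: Q = 0.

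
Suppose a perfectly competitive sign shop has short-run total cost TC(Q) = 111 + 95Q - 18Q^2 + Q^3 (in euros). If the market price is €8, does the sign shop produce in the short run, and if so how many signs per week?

Strip out fixed cost: VC = 95Q - 18Q^2 + Q^3. Then AVC = 95 - 18Q + Q^2 and MC = 95 - 36Q + 3Q^2.
The AVC parabola has its vertex at Q = 18/2 = 9, where AVC = 95 - 18·9 + 9^2 = €14.
Since P = €8 < min AVC = €14, price fails to cover variable cost at any output.
Best response: produce nothing and absorb the €111 fixed cost.

Shut down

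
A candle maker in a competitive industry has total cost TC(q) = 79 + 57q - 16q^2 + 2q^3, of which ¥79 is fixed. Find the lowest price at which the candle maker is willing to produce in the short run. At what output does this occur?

Short-run supply begins at min AVC. From VC = 57q - 16q^2 + 2q^3, AVC = 57 - 16q + 2q^2.
dAVC/dq = -16 + 4q = 0 gives q = 4. min AVC = 57 - 16·4 + 2·4^2 = 25.
So the shutdown price is ¥25.

¥25 per unit, at q = 4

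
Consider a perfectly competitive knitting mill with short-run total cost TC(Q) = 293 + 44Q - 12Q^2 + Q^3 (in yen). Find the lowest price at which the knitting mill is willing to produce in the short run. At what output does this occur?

The shutdown price is the minimum of AVC. VC = 44Q - 12Q^2 + Q^3, so AVC = 44 - 12Q + Q^2.
dAVC/dQ = -12 + 2Q = 0 gives Q = 6. min AVC = 44 - 12·6 + 6^2 = 8.
For P < ¥8 the firm produces nothing.

¥8 per unit, at Q = 6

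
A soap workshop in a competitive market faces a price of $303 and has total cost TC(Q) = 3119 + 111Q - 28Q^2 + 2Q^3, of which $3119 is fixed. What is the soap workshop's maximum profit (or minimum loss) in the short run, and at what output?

Profit = -$239 at Q = 12

AVC = 111 - 28Q + 2Q^2; min AVC = $13 at Q = 7. Since P = $303 ≥ min AVC, the firm produces.
With MC = 111 - 56Q + 6Q^2, P = MC on the upward-sloping part at Q* = 12.
TR = 303·12 = 3636. TC = 3119 + 756 = 3875. Profit = 3636 − 3875 = -$239.
That loss of $239 beats the $3119 the firm would lose by shutting down; producing recovers $2880 of fixed cost.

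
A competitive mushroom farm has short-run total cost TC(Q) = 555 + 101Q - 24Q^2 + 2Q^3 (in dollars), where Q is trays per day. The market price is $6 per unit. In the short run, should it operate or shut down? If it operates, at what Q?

Shut down

From TC, MC = TC'(Q) = 101 - 48Q + 6Q^2 and AVC = VC/Q = 101 - 24Q + 2Q^2.
AVC hits its minimum where MC = AVC, at Q = 6, giving min AVC = 101 - 24·6 + 2·6^2 = $29.
Since P = $6 < min AVC = $29, price fails to cover variable cost at any output.
Best response: produce nothing and absorb the $555 fixed cost.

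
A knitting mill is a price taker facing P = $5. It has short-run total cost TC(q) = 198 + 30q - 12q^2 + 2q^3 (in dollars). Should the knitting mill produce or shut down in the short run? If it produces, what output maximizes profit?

Strip out fixed cost: VC = 30q - 12q^2 + 2q^3. Then AVC = 30 - 12q + 2q^2 and MC = 30 - 24q + 6q^2.
The AVC parabola has its vertex at q = 12/4 = 3, where AVC = 30 - 12·3 + 2·3^2 = $12.
P = $5 lies below min AVC = $12; no output level covers variable cost.
Best response: produce nothing and absorb the $198 fixed cost.

Shut down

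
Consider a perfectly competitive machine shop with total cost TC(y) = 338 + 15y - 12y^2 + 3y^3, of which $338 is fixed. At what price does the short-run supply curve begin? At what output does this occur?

The firm shuts down when price falls below the minimum of average variable cost. AVC = VC/y = 15 - 12y + 3y^2.
At the minimum of AVC, MC = AVC. MC = 15 - 24y + 9y^2; setting MC = AVC gives 6y^2 - 12y = 0, so y = 2. min AVC = 3.
The firm shuts down for any P below $3.

$3 per unit, at y = 2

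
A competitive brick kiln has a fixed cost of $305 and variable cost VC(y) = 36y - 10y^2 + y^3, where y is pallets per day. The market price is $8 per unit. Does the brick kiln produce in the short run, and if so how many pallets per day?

From TC, MC = TC'(y) = 36 - 20y + 3y^2 and AVC = VC/y = 36 - 10y + y^2.
AVC hits its minimum where MC = AVC, at y = 5, giving min AVC = 36 - 10·5 + 5^2 = $11.
With P < min AVC ($8 < $11), every unit sold adds to the loss.
Shutting down limits the loss to fixed cost, $305.

Shut down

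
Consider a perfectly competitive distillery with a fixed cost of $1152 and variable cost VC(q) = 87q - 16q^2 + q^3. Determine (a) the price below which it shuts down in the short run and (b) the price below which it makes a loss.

Shutdown price = $23; break-even price = $135

AVC = 87 - 16q + q^2; minimized at q = 8, giving min AVC = $23. That is the shutdown price.
ATC = 1152/q + 87 - 16q + q^2. Setting dATC/dq = −1152/q^2 − 16 + 2q = 0 gives q = 12 (since 2·12^3 − 16·12^2 = 1152).
min ATC = 1152/12 + 87 − 16·12 + 12^2 = $135. That is the break-even price.
Between these two prices the firm operates at a loss; above $135 it earns a profit.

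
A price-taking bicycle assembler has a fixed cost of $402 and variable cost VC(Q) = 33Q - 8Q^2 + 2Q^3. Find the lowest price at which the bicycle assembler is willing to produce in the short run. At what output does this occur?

The firm shuts down when price falls below the minimum of average variable cost. AVC = VC/Q = 33 - 8Q + 2Q^2.
At the minimum of AVC, MC = AVC. MC = 33 - 16Q + 6Q^2; setting MC = AVC gives 4Q^2 - 8Q = 0, so Q = 2. min AVC = 25.
For P < $25 the firm produces nothing.

$25 per unit, at Q = 2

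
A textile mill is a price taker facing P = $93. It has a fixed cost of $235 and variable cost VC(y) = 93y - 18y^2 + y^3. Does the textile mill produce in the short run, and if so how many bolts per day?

Strip out fixed cost: VC = 93y - 18y^2 + y^3. Then AVC = 93 - 18y + y^2 and MC = 93 - 36y + 3y^2.
AVC hits its minimum where MC = AVC, at y = 9, giving min AVC = 93 - 18·9 + 9^2 = $12.
P = $93 exceeds min AVC = $12, so the firm stays open.
P = MC gives -36y + 3y^2 = 0, with roots 0 and 12. Take the larger (rising MC): y* = 12.
Check: AVC at y = 12 is $21 ≤ P, so revenue covers variable cost.
Profit = P·y − TC = 93·12 − 487 = $629.

Produce at y = 12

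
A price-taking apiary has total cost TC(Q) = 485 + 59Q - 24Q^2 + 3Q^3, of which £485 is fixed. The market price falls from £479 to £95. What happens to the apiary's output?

MC = 59 - 48Q + 9Q^2; the shutdown threshold is min AVC = £11 (at Q = 4).
With P = £479 above the shutdown price, P = MC gives Q = 10.
At P = £95 ≥ min AVC, set P = MC: Q = 6. The firm stays open but cuts output.

Output falls from 10 to 6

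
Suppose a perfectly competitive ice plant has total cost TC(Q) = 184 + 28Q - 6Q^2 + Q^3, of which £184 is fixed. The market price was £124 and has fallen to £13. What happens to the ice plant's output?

AVC = 28 - 6Q + Q^2, minimized at Q = 3 where min AVC = £19. MC = 28 - 12Q + 3Q^2.
With P = £124 above the shutdown price, P = MC gives Q = 8.
At P = £13 < min AVC = £19, price no longer covers variable cost at any output, so the firm shuts down: Q = 0.

Output falls from 8 to 0 (the firm shuts down)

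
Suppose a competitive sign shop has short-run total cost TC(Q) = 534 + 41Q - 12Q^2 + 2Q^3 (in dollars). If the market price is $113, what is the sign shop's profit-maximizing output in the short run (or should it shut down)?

Produce at Q = 6

Variable cost is VC = 41Q - 12Q^2 + 2Q^3, so AVC = VC/Q = 41 - 12Q + 2Q^2 and MC = dTC/dQ = 41 - 24Q + 6Q^2.
AVC hits its minimum where MC = AVC, at Q = 3, giving min AVC = 41 - 12·3 + 2·3^2 = $23.
P = $113 exceeds min AVC = $23, so the firm stays open.
P = MC gives -72 - 24Q + 6Q^2 = 0, with roots -2 and 6. Take the larger (rising MC): Q* = 6.
Check: AVC at Q = 6 is $41 ≤ P, so revenue covers variable cost.
Profit = P·Q − TC = 113·6 − 780 = -$102, a loss, but smaller than the $534 fixed cost the firm would lose by shutting down.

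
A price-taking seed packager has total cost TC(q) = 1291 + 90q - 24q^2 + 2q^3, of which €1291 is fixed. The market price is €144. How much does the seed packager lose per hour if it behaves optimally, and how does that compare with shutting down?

AVC = 90 - 24q + 2q^2; min AVC = €18 at q = 6. Since P = €144 ≥ min AVC, the firm produces.
With MC = 90 - 48q + 6q^2, P = MC on the upward-sloping part at q* = 9.
TR = 144·9 = 1296. TC = 1291 + 324 = 1615. Profit = 1296 − 1615 = -€319.
By producing, the firm covers all variable cost plus €972 of fixed cost; shutting down would lose the full €1291.

Profit = -€319 at q = 9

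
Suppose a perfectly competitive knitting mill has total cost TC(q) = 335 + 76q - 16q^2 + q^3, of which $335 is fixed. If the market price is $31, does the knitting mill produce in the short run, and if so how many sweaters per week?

Strip out fixed cost: VC = 76q - 16q^2 + q^3. Then AVC = 76 - 16q + q^2 and MC = 76 - 32q + 3q^2.
The AVC parabola has its vertex at q = 16/2 = 8, where AVC = 76 - 16·8 + 8^2 = $12.
Because $31 ≥ $12, revenue can cover variable cost; the firm operates.
P = MC gives 45 - 32q + 3q^2 = 0, with roots 5/3 and 9. Take the larger (rising MC): q* = 9.
Check: AVC at q = 9 is $13 ≤ P, so revenue covers variable cost.
Profit = P·q − TC = 31·9 − 452 = -$173, a loss, but smaller than the $335 fixed cost the firm would lose by shutting down.

Produce at q = 9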